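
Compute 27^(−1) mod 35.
Apply the extended Euclidean algorithm to (35, 27), tracking rows (r, s, t) with s·35 + t·27 = r. Each division r_prev = q·r_cur + r_new produces the new row as (previous row) − q·(current row):
  row A: (35, 1, 0)   [1·35 + 0·27 = 35]
  row B: (27, 0, 1)   [0·35 + 1·27 = 27]
  35 = 1·27 + 8   → row C = row A − 1·row B = (8, 1, −1)   [check: 1·35 − 1·27 = 8]
  27 = 3·8 + 3   → row D = row B − 3·row C = (3, −3, 4)   [check: −3·35 + 4·27 = 3]
  8 = 2·3 + 2   → row E = row C − 2·row D = (2, 7, −9)   [check: 7·35 − 9·27 = 2]
  3 = 1·2 + 1   → row F = row D − 1·row E = (1, −10, 13)   [check: −10·35 + 13·27 = 1]
  2 = 2·1 + 0   → remainder 0, stop. gcd = 1 (last nonzero row F).
The gcd is 1, so 27 is invertible mod 35. The last nonzero row gives −10·35 + 13·27 = 1, so t = 13. So 27^(−1) ≡ 13 (mod 35). Verify: 27 · 13 = 351 ≡ 1 (mod 35). ✓

Final answer: 27^(−1) ≡ 13 (mod 35)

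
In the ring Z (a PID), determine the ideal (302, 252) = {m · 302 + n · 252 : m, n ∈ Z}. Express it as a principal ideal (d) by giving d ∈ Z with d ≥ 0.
(302, 252) = (2); d = 2

In the PID Z, (a, b) is generated by gcd(a, b). Compute gcd(302, 252) with the extended Euclidean algorithm, tracking rows (r, s, t) with s·302 + t·252 = r:
  row A: (302, 1, 0)   [1·302 + 0·252 = 302]
  row B: (252, 0, 1)   [0·302 + 1·252 = 252]
  302 = 1·252 + 50   → row C = row A − 1·row B = (50, 1, −1)   [check: 1·302 − 1·252 = 50]
  252 = 5·50 + 2   → row D = row B − 5·row C = (2, −5, 6)   [check: −5·302 + 6·252 = 2]
  50 = 25·2 + 0   → remainder 0, stop. gcd = 2 (last nonzero row D).
So gcd(302, 252) = 2, with Bézout identity −5·302 + 6·252 = 2. Containment (⊇): the Bézout identity exhibits 2 as an element of (302, 252), giving (2) ⊆ (302, 252). Containment (⊆): since 2 | 302 and 2 | 252 (302 = 2·151, 252 = 2·126), every Z-linear combination of 302 and 252 is divisible by 2, so (302, 252) ⊆ (2). Therefore (302, 252) = (2), d = 2.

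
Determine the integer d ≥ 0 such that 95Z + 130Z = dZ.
In the PID Z, (a, b) is generated by gcd(a, b). Compute gcd(130, 95) with the extended Euclidean algorithm, tracking rows (r, s, t) with s·130 + t·95 = r:
  row A: (130, 1, 0)   [1·130 + 0·95 = 130]
  row B: (95, 0, 1)   [0·130 + 1·95 = 95]
  130 = 1·95 + 35   → row C = row A − 1·row B = (35, 1, −1)   [check: 1·130 − 1·95 = 35]
  95 = 2·35 + 25   → row D = row B − 2·row C = (25, −2, 3)   [check: −2·130 + 3·95 = 25]
  35 = 1·25 + 10   → row E = row C − 1·row D = (10, 3, −4)   [check: 3·130 − 4·95 = 10]
  25 = 2·10 + 5   → row F = row D − 2·row E = (5, −8, 11)   [check: −8·130 + 11·95 = 5]
  10 = 2·5 + 0   → remainder 0, stop. gcd = 5 (last nonzero row F).
So gcd(95, 130) = 5, with Bézout identity −8·130 + 11·95 = 5. Containment (⊇): the Bézout identity exhibits 5 as an element of (95, 130), giving (5) ⊆ (95, 130). Containment (⊆): since 5 | 95 and 5 | 130 (95 = 5·19, 130 = 5·26), every Z-linear combination of 95 and 130 is divisible by 5, so (95, 130) ⊆ (5). Therefore (95, 130) = (5), d = 5.

Final answer: (95, 130) = (5); d = 5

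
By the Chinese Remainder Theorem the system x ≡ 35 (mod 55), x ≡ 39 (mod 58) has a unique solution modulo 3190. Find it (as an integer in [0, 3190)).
The moduli 55, 58 are pairwise coprime, so by the CRT there is a unique solution mod 55·58 = 3190.
Solve by successive substitution. Start with x ≡ 35 (mod 55).
  Combine with x ≡ 39 (mod 58): write x = 35 + 55·t and require 35 + 55·t ≡ 39 (mod 58), i.e. 55·t ≡ 39 − 35 ≡ 4 (mod 58). Since 55^(−1) ≡ 19 (mod 58), t ≡ 19·4 ≡ 18 (mod 58). So x ≡ 35 + 55·18 = 1025 (mod 3190).
Unique solution in [0, 3190): x = 1025.

Final answer: x ≡ 1025 (mod 3190); the representative in [0, 3190) is 1025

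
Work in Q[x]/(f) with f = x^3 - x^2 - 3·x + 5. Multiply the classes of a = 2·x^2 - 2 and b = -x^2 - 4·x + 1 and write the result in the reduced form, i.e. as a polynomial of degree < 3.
a · b ≡ -12·x^2 - 12·x + 48 (mod f(x))

First multiply in Q[x] without reducing: a · b = -2·x^4 - 8·x^3 + 4·x^2 + 8·x - 2. Now divide by f(x) = x^3 - x^2 - 3·x + 5, eliminating the leading term at each step:
  leading term -2·x^4: subtract (-2·x)·f(x) = -2·x^4 + 2·x^3 + 6·x^2 - 10·x, leaving -10·x^3 - 2·x^2 + 18·x - 2
  leading term -10·x^3: subtract (-10)·f(x) = -10·x^3 + 10·x^2 + 30·x - 50, leaving -12·x^2 - 12·x + 48
The degree is now < 3, so this is the remainder. Hence a · b ≡ -12·x^2 - 12·x + 48 in Q[x]/(f).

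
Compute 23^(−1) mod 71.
Apply the extended Euclidean algorithm to (71, 23), tracking rows (r, s, t) with s·71 + t·23 = r. Each division r_prev = q·r_cur + r_new produces the new row as (previous row) − q·(current row):
  row A: (71, 1, 0)   [1·71 + 0·23 = 71]
  row B: (23, 0, 1)   [0·71 + 1·23 = 23]
  71 = 3·23 + 2   → row C = row A − 3·row B = (2, 1, −3)   [check: 1·71 − 3·23 = 2]
  23 = 11·2 + 1   → row D = row B − 11·row C = (1, −11, 34)   [check: −11·71 + 34·23 = 1]
  2 = 2·1 + 0   → remainder 0, stop. gcd = 1 (last nonzero row D).
The gcd is 1, so 23 is invertible mod 71. The last nonzero row gives −11·71 + 34·23 = 1, so t = 34. So 23^(−1) ≡ 34 (mod 71). Verify: 23 · 34 = 782 ≡ 1 (mod 71). ✓

Final answer: 23^(−1) ≡ 34 (mod 71)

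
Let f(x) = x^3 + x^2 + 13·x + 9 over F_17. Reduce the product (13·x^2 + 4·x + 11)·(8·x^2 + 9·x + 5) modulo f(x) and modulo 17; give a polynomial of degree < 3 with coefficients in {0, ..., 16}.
a · b ≡ 16·x^2 + 9·x + 7 (mod f(x))

Multiply as integer polynomials: a · b = 104·x^4 + 149·x^3 + 189·x^2 + 119·x + 55. Reducing coefficients mod 17: a · b ≡ 2·x^4 + 13·x^3 + 2·x^2 + 4. Now divide by f(x) = x^3 + x^2 + 13·x + 9 in F_17[x], eliminating the leading term at each step:
  leading term 2·x^4: subtract (2·x)·f(x) = 2·x^4 + 2·x^3 + 9·x^2 + x, leaving 11·x^3 + 10·x^2 + 16·x + 4 (coefficients mod 17)
  leading term 11·x^3: subtract (11)·f(x) = 11·x^3 + 11·x^2 + 7·x + 14, leaving 16·x^2 + 9·x + 7 (coefficients mod 17)
The degree is now < 3, so this is the remainder. Hence a · b ≡ 16·x^2 + 9·x + 7 in F_17[x]/(f).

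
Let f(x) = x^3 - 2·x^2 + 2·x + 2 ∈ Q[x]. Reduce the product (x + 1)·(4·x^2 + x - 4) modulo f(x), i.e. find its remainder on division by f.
First multiply in Q[x] without reducing: a · b = 4·x^3 + 5·x^2 - 3·x - 4. Now divide by f(x) = x^3 - 2·x^2 + 2·x + 2, eliminating the leading term at each step:
  leading term 4·x^3: subtract (4)·f(x) = 4·x^3 - 8·x^2 + 8·x + 8, leaving 13·x^2 - 11·x - 12
The degree is now < 3, so this is the remainder. Hence a · b ≡ 13·x^2 - 11·x - 12 in Q[x]/(f).

Final answer: a · b ≡ 13·x^2 - 11·x - 12 (mod f(x))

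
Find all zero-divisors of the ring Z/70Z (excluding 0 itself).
nonzero zero-divisors of Z/70Z = {2, 4, 5, 6, 7, 8, 10, 12, 14, 15, 16, 18, 20, 21, 22, 24, 25, 26, 28, 30, 32, 34, 35, 36, 38, 40, 42, 44, 45, 46, 48, 49, 50, 52, 54, 55, 56, 58, 60, 62, 63, 64, 65, 66, 68}

An element a ∈ Z/70Z (with a ≠ 0) is a zero-divisor iff gcd(a, 70) > 1 (because a is a unit precisely when gcd(a, n) = 1, and in Z/nZ every nonzero, non-unit element is a zero-divisor). Scan a = 1, ..., 69 and keep those with gcd(a, 70) > 1:
  gcd(2, 70) = 2, gcd(4, 70) = 2, gcd(5, 70) = 5, gcd(6, 70) = 2, gcd(7, 70) = 7, gcd(8, 70) = 2, gcd(10, 70) = 10, gcd(12, 70) = 2, gcd(14, 70) = 14, gcd(15, 70) = 5, gcd(16, 70) = 2, gcd(18, 70) = 2, gcd(20, 70) = 10, gcd(21, 70) = 7, gcd(22, 70) = 2, gcd(24, 70) = 2, gcd(25, 70) = 5, gcd(26, 70) = 2, gcd(28, 70) = 14, gcd(30, 70) = 10, gcd(32, 70) = 2, gcd(34, 70) = 2, gcd(35, 70) = 35, gcd(36, 70) = 2, gcd(38, 70) = 2, gcd(40, 70) = 10, gcd(42, 70) = 14, gcd(44, 70) = 2, gcd(45, 70) = 5, gcd(46, 70) = 2, gcd(48, 70) = 2, gcd(49, 70) = 7, gcd(50, 70) = 10, gcd(52, 70) = 2, gcd(54, 70) = 2, gcd(55, 70) = 5, gcd(56, 70) = 14, gcd(58, 70) = 2, gcd(60, 70) = 10, gcd(62, 70) = 2, gcd(63, 70) = 7, gcd(64, 70) = 2, gcd(65, 70) = 5, gcd(66, 70) = 2, gcd(68, 70) = 2.
All other a ∈ {1, ..., 69} have gcd(a, 70) = 1 and are units. So the nonzero zero-divisors are exactly the 45 values of a appearing in this scan.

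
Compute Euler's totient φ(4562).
φ(4562) = 2280

φ is multiplicative, with φ(p^e) = p^e − p^(e−1). Factorise 4562 = 2 · 2281. Then
  φ(4562) = (2 − 1) · (2281 − 1) = 1 · 2280 = 2280.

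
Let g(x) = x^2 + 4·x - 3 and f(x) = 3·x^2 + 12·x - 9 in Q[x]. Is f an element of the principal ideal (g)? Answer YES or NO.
In Q[x] the ideal (g) consists of all multiples of g, so f ∈ (g) iff g | f, i.e. iff the remainder of f on division by g is 0. Divide f by g (g is monic, so eliminate the leading term of the running remainder at each step):
  leading term 3·x^2: subtract (3)·g(x) = 3·x^2 + 12·x - 9, leaving 0
The remainder is 0, so f(x) = g(x) · h(x) with h(x) = 3. Hence g | f, i.e. f ∈ (g).

Final answer: YES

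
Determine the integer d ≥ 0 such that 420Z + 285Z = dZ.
In the PID Z, (a, b) is generated by gcd(a, b). Compute gcd(420, 285) with the extended Euclidean algorithm, tracking rows (r, s, t) with s·420 + t·285 = r:
  row A: (420, 1, 0)   [1·420 + 0·285 = 420]
  row B: (285, 0, 1)   [0·420 + 1·285 = 285]
  420 = 1·285 + 135   → row C = row A − 1·row B = (135, 1, −1)   [check: 1·420 − 1·285 = 135]
  285 = 2·135 + 15   → row D = row B − 2·row C = (15, −2, 3)   [check: −2·420 + 3·285 = 15]
  135 = 9·15 + 0   → remainder 0, stop. gcd = 15 (last nonzero row D).
So gcd(420, 285) = 15, with Bézout identity −2·420 + 3·285 = 15. Containment (⊇): the Bézout identity exhibits 15 as an element of (420, 285), giving (15) ⊆ (420, 285). Containment (⊆): since 15 | 420 and 15 | 285 (420 = 15·28, 285 = 15·19), every Z-linear combination of 420 and 285 is divisible by 15, so (420, 285) ⊆ (15). Therefore (420, 285) = (15), d = 15.

Final answer: (420, 285) = (15); d = 15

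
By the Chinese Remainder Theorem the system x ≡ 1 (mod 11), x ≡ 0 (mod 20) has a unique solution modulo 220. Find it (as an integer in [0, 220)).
x ≡ 100 (mod 220); the representative in [0, 220) is 100

The moduli 11, 20 are pairwise coprime, so by the CRT there is a unique solution mod 11·20 = 220.
Solve by successive substitution. Start with x ≡ 1 (mod 11).
  Combine with x ≡ 0 (mod 20): write x = 1 + 11·t and require 1 + 11·t ≡ 0 (mod 20), i.e. 11·t ≡ 0 − 1 ≡ 19 (mod 20). Since 11^(−1) ≡ 11 (mod 20), t ≡ 11·19 ≡ 9 (mod 20). So x ≡ 1 + 11·9 = 100 (mod 220).
Unique solution in [0, 220): x = 100.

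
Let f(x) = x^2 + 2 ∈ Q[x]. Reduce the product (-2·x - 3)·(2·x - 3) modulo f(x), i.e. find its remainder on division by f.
First multiply in Q[x] without reducing: a · b = 9 - 4·x^2. Now divide by f(x) = x^2 + 2, eliminating the leading term at each step:
  leading term -4·x^2: subtract (-4)·f(x) = -4·x^2 - 8, leaving 17
The degree is now < 2, so this is the remainder. Hence a · b ≡ 17 in Q[x]/(f).

Final answer: a · b ≡ 17 (mod f(x))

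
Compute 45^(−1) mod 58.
45^(−1) ≡ 49 (mod 58)

Apply the extended Euclidean algorithm to (58, 45), tracking rows (r, s, t) with s·58 + t·45 = r. Each division r_prev = q·r_cur + r_new produces the new row as (previous row) − q·(current row):
  row A: (58, 1, 0)   [1·58 + 0·45 = 58]
  row B: (45, 0, 1)   [0·58 + 1·45 = 45]
  58 = 1·45 + 13   → row C = row A − 1·row B = (13, 1, −1)   [check: 1·58 − 1·45 = 13]
  45 = 3·13 + 6   → row D = row B − 3·row C = (6, −3, 4)   [check: −3·58 + 4·45 = 6]
  13 = 2·6 + 1   → row E = row C − 2·row D = (1, 7, −9)   [check: 7·58 − 9·45 = 1]
  6 = 6·1 + 0   → remainder 0, stop. gcd = 1 (last nonzero row E).
The gcd is 1, so 45 is invertible mod 58. The last nonzero row gives 7·58 − 9·45 = 1, so t = −9. So 45^(−1) ≡ −9 ≡ 49 (mod 58). Verify: 45 · 49 = 2205 ≡ 1 (mod 58). ✓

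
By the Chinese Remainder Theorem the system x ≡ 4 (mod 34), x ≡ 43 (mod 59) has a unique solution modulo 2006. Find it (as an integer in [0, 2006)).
x ≡ 1636 (mod 2006); the representative in [0, 2006) is 1636

The moduli 34, 59 are pairwise coprime, so by the CRT there is a unique solution mod 34·59 = 2006.
Solve by successive substitution. Start with x ≡ 4 (mod 34).
  Combine with x ≡ 43 (mod 59): write x = 4 + 34·t and require 4 + 34·t ≡ 43 (mod 59), i.e. 34·t ≡ 43 − 4 ≡ 39 (mod 59). Since 34^(−1) ≡ 33 (mod 59), t ≡ 33·39 ≡ 48 (mod 59). So x ≡ 4 + 34·48 = 1636 (mod 2006).
Unique solution in [0, 2006): x = 1636.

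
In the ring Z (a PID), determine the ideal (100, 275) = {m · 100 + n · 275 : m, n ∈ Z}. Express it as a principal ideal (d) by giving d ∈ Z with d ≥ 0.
In the PID Z, (a, b) is generated by gcd(a, b). Compute gcd(275, 100) with the extended Euclidean algorithm, tracking rows (r, s, t) with s·275 + t·100 = r:
  row A: (275, 1, 0)   [1·275 + 0·100 = 275]
  row B: (100, 0, 1)   [0·275 + 1·100 = 100]
  275 = 2·100 + 75   → row C = row A − 2·row B = (75, 1, −2)   [check: 1·275 − 2·100 = 75]
  100 = 1·75 + 25   → row D = row B − 1·row C = (25, −1, 3)   [check: −1·275 + 3·100 = 25]
  75 = 3·25 + 0   → remainder 0, stop. gcd = 25 (last nonzero row D).
So gcd(100, 275) = 25, with Bézout identity −1·275 + 3·100 = 25. Containment (⊇): the Bézout identity exhibits 25 as an element of (100, 275), giving (25) ⊆ (100, 275). Containment (⊆): since 25 | 100 and 25 | 275 (100 = 25·4, 275 = 25·11), every Z-linear combination of 100 and 275 is divisible by 25, so (100, 275) ⊆ (25). Therefore (100, 275) = (25), d = 25.

Final answer: (100, 275) = (25); d = 25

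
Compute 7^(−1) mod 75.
7^(−1) ≡ 43 (mod 75)

Apply the extended Euclidean algorithm to (75, 7), tracking rows (r, s, t) with s·75 + t·7 = r. Each division r_prev = q·r_cur + r_new produces the new row as (previous row) − q·(current row):
  row A: (75, 1, 0)   [1·75 + 0·7 = 75]
  row B: (7, 0, 1)   [0·75 + 1·7 = 7]
  75 = 10·7 + 5   → row C = row A − 10·row B = (5, 1, −10)   [check: 1·75 − 10·7 = 5]
  7 = 1·5 + 2   → row D = row B − 1·row C = (2, −1, 11)   [check: −1·75 + 11·7 = 2]
  5 = 2·2 + 1   → row E = row C − 2·row D = (1, 3, −32)   [check: 3·75 − 32·7 = 1]
  2 = 2·1 + 0   → remainder 0, stop. gcd = 1 (last nonzero row E).
The gcd is 1, so 7 is invertible mod 75. The last nonzero row gives 3·75 − 32·7 = 1, so t = −32. So 7^(−1) ≡ −32 ≡ 43 (mod 75). Verify: 7 · 43 = 301 ≡ 1 (mod 75). ✓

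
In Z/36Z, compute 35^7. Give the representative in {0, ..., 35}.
Use repeated squaring. Binary(7) = 111. Walk through the bits of the exponent 7 left-to-right: at each bit after the leading one, square the running value, then multiply by 35 if the bit is 1 (always reducing mod 36):
  bit 1 = 1 (leading): start with 35.
  bit 2 = 1: square 35^2 = 1225 ≡ 1; bit is 1, so multiply 1·35 = 35 (mod 36).
  bit 3 = 1: square 35^2 = 1225 ≡ 1; bit is 1, so multiply 1·35 = 35 (mod 36).
Final value: 35^7 ≡ 35 (mod 36).

Final answer: 35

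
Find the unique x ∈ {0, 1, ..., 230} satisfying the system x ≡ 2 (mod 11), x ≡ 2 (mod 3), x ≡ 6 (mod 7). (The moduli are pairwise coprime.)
The moduli 11, 3, 7 are pairwise coprime, so by the CRT there is a unique solution mod 11·3·7 = 231.
Solve by successive substitution. Start with x ≡ 2 (mod 11).
  Combine with x ≡ 2 (mod 3): write x = 2 + 11·t and require 2 + 11·t ≡ 2 (mod 3), i.e. 11·t ≡ 2 − 2 ≡ 0 (mod 3). Since 11^(−1) ≡ 2 (mod 3) (11 ≡ 2 (mod 3)), t ≡ 2·0 ≡ 0 (mod 3). So x ≡ 2 + 11·0 = 2 (mod 33).
  Combine with x ≡ 6 (mod 7): write x = 2 + 33·t and require 2 + 33·t ≡ 6 (mod 7), i.e. 33·t ≡ 6 − 2 ≡ 4 (mod 7). Since 33^(−1) ≡ 3 (mod 7) (33 ≡ 5 (mod 7)), t ≡ 3·4 ≡ 5 (mod 7). So x ≡ 2 + 33·5 = 167 (mod 231).
Unique solution in [0, 231): x = 167.

Final answer: x ≡ 167 (mod 231); the representative in [0, 231) is 167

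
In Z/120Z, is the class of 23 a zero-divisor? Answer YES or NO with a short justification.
NO

gcd(23, 120) = 1, so 23 is a unit in Z/120Z (it has a multiplicative inverse). A unit cannot be a zero-divisor: if 23·b ≡ 0 then multiplying both sides by 23^(−1) gives b ≡ 0. So 23 is not a zero-divisor.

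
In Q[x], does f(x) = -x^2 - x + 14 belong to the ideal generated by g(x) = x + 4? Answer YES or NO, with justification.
NO

In Q[x] the ideal (g) consists of all multiples of g, so f ∈ (g) iff g | f, i.e. iff the remainder of f on division by g is 0. Divide f by g (g is monic, so eliminate the leading term of the running remainder at each step):
  leading term -x^2: subtract (-x)·g(x) = -x^2 - 4·x, leaving 3·x + 14
  leading term 3·x: subtract (3)·g(x) = 3·x + 12, leaving 2
The remainder r(x) = 2 ≠ 0 (and deg r < deg g), so g ∤ f, i.e. f ∉ (g).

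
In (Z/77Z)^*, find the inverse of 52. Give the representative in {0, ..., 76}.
Apply the extended Euclidean algorithm to (77, 52), tracking rows (r, s, t) with s·77 + t·52 = r. Each division r_prev = q·r_cur + r_new produces the new row as (previous row) − q·(current row):
  row A: (77, 1, 0)   [1·77 + 0·52 = 77]
  row B: (52, 0, 1)   [0·77 + 1·52 = 52]
  77 = 1·52 + 25   → row C = row A − 1·row B = (25, 1, −1)   [check: 1·77 − 1·52 = 25]
  52 = 2·25 + 2   → row D = row B − 2·row C = (2, −2, 3)   [check: −2·77 + 3·52 = 2]
  25 = 12·2 + 1   → row E = row C − 12·row D = (1, 25, −37)   [check: 25·77 − 37·52 = 1]
  2 = 2·1 + 0   → remainder 0, stop. gcd = 1 (last nonzero row E).
The gcd is 1, so 52 is invertible mod 77. The last nonzero row gives 25·77 − 37·52 = 1, so t = −37. So 52^(−1) ≡ −37 ≡ 40 (mod 77). Verify: 52 · 40 = 2080 ≡ 1 (mod 77). ✓

Final answer: 52^(−1) ≡ 40 (mod 77)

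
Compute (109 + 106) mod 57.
Reduce the summands first: 109 ≡ 52, 106 ≡ 49 (mod 57), so 109 + 106 ≡ 52 + 49 (mod 57). 52 + 49 = 101; 101 = 1·57 + 44, so (109 + 106) mod 57 = 44.

Final answer: 44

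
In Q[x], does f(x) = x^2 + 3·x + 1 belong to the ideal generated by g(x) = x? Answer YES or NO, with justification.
In Q[x] the ideal (g) consists of all multiples of g, so f ∈ (g) iff g | f, i.e. iff the remainder of f on division by g is 0. Divide f by g (g is monic, so eliminate the leading term of the running remainder at each step):
  leading term x^2: subtract (x)·g(x) = x^2, leaving 3·x + 1
  leading term 3·x: subtract (3)·g(x) = 3·x, leaving 1
The remainder r(x) = 1 ≠ 0 (and deg r < deg g), so g ∤ f, i.e. f ∉ (g).

Final answer: NO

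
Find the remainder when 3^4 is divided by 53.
28

Use repeated squaring. Binary(4) = 100. Walk through the bits of the exponent 4 left-to-right: at each bit after the leading one, square the running value, then multiply by 3 if the bit is 1 (always reducing mod 53):
  bit 1 = 1 (leading): start with 3.
  bit 2 = 0: square 3^2 = 9 (mod 53).
  bit 3 = 0: square 9^2 = 81 ≡ 28 (mod 53).
Final value: 3^4 ≡ 28 (mod 53).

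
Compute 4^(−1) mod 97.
Apply the extended Euclidean algorithm to (97, 4), tracking rows (r, s, t) with s·97 + t·4 = r. Each division r_prev = q·r_cur + r_new produces the new row as (previous row) − q·(current row):
  row A: (97, 1, 0)   [1·97 + 0·4 = 97]
  row B: (4, 0, 1)   [0·97 + 1·4 = 4]
  97 = 24·4 + 1   → row C = row A − 24·row B = (1, 1, −24)   [check: 1·97 − 24·4 = 1]
  4 = 4·1 + 0   → remainder 0, stop. gcd = 1 (last nonzero row C).
The gcd is 1, so 4 is invertible mod 97. The last nonzero row gives 1·97 − 24·4 = 1, so t = −24. So 4^(−1) ≡ −24 ≡ 73 (mod 97). Verify: 4 · 73 = 292 ≡ 1 (mod 97). ✓

Final answer: 4^(−1) ≡ 73 (mod 97)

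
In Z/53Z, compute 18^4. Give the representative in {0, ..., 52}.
36

Use repeated squaring. Binary(4) = 100. Walk through the bits of the exponent 4 left-to-right: at each bit after the leading one, square the running value, then multiply by 18 if the bit is 1 (always reducing mod 53):
  bit 1 = 1 (leading): start with 18.
  bit 2 = 0: square 18^2 = 324 ≡ 6 (mod 53).
  bit 3 = 0: square 6^2 = 36 (mod 53).
Final value: 18^4 ≡ 36 (mod 53).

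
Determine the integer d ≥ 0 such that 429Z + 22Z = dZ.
(429, 22) = (11); d = 11

In the PID Z, (a, b) is generated by gcd(a, b). Compute gcd(429, 22) with the extended Euclidean algorithm, tracking rows (r, s, t) with s·429 + t·22 = r:
  row A: (429, 1, 0)   [1·429 + 0·22 = 429]
  row B: (22, 0, 1)   [0·429 + 1·22 = 22]
  429 = 19·22 + 11   → row C = row A − 19·row B = (11, 1, −19)   [check: 1·429 − 19·22 = 11]
  22 = 2·11 + 0   → remainder 0, stop. gcd = 11 (last nonzero row C).
So gcd(429, 22) = 11, with Bézout identity 1·429 − 19·22 = 11. Containment (⊇): the Bézout identity exhibits 11 as an element of (429, 22), giving (11) ⊆ (429, 22). Containment (⊆): since 11 | 429 and 11 | 22 (429 = 11·39, 22 = 11·2), every Z-linear combination of 429 and 22 is divisible by 11, so (429, 22) ⊆ (11). Therefore (429, 22) = (11), d = 11.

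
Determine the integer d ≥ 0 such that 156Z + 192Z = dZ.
In the PID Z, (a, b) is generated by gcd(a, b). Compute gcd(192, 156) with the extended Euclidean algorithm, tracking rows (r, s, t) with s·192 + t·156 = r:
  row A: (192, 1, 0)   [1·192 + 0·156 = 192]
  row B: (156, 0, 1)   [0·192 + 1·156 = 156]
  192 = 1·156 + 36   → row C = row A − 1·row B = (36, 1, −1)   [check: 1·192 − 1·156 = 36]
  156 = 4·36 + 12   → row D = row B − 4·row C = (12, −4, 5)   [check: −4·192 + 5·156 = 12]
  36 = 3·12 + 0   → remainder 0, stop. gcd = 12 (last nonzero row D).
So gcd(156, 192) = 12, with Bézout identity −4·192 + 5·156 = 12. Containment (⊇): the Bézout identity exhibits 12 as an element of (156, 192), giving (12) ⊆ (156, 192). Containment (⊆): since 12 | 156 and 12 | 192 (156 = 12·13, 192 = 12·16), every Z-linear combination of 156 and 192 is divisible by 12, so (156, 192) ⊆ (12). Therefore (156, 192) = (12), d = 12.

Final answer: (156, 192) = (12); d = 12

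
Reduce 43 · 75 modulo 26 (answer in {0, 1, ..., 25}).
Reduce the factors first: 43 ≡ 17, 75 ≡ 23 (mod 26), so 43 · 75 ≡ 17 · 23 (mod 26). 17 · 23 = 391. Dividing by 26: 391 = 15·26 + 1. So (43 · 75) mod 26 = 1.

Final answer: 1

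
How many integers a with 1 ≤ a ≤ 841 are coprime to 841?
The number of a ∈ {1, ..., 841} with gcd(a, 841) = 1 is by definition Euler's totient φ(841). φ is multiplicative, with φ(p^e) = p^e − p^(e−1). Factorise 841 = 29^2. Then
  φ(841) = (29^2 − 29^1) = 812 = 812.
So there are 812 such integers.

Final answer: 812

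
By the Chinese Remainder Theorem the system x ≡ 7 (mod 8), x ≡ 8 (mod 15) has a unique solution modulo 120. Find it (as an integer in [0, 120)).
The moduli 8, 15 are pairwise coprime, so by the CRT there is a unique solution mod 8·15 = 120.
Solve by successive substitution. Start with x ≡ 7 (mod 8).
  Combine with x ≡ 8 (mod 15): write x = 7 + 8·t and require 7 + 8·t ≡ 8 (mod 15), i.e. 8·t ≡ 8 − 7 ≡ 1 (mod 15). Since 8^(−1) ≡ 2 (mod 15), t ≡ 2·1 ≡ 2 (mod 15). So x ≡ 7 + 8·2 = 23 (mod 120).
Unique solution in [0, 120): x = 23.

Final answer: x ≡ 23 (mod 120); the representative in [0, 120) is 23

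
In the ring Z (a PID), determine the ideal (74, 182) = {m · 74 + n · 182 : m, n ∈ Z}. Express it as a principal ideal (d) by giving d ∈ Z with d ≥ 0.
(74, 182) = (2); d = 2

In the PID Z, (a, b) is generated by gcd(a, b). Compute gcd(182, 74) with the extended Euclidean algorithm, tracking rows (r, s, t) with s·182 + t·74 = r:
  row A: (182, 1, 0)   [1·182 + 0·74 = 182]
  row B: (74, 0, 1)   [0·182 + 1·74 = 74]
  182 = 2·74 + 34   → row C = row A − 2·row B = (34, 1, −2)   [check: 1·182 − 2·74 = 34]
  74 = 2·34 + 6   → row D = row B − 2·row C = (6, −2, 5)   [check: −2·182 + 5·74 = 6]
  34 = 5·6 + 4   → row E = row C − 5·row D = (4, 11, −27)   [check: 11·182 − 27·74 = 4]
  6 = 1·4 + 2   → row F = row D − 1·row E = (2, −13, 32)   [check: −13·182 + 32·74 = 2]
  4 = 2·2 + 0   → remainder 0, stop. gcd = 2 (last nonzero row F).
So gcd(74, 182) = 2, with Bézout identity −13·182 + 32·74 = 2. Containment (⊇): the Bézout identity exhibits 2 as an element of (74, 182), giving (2) ⊆ (74, 182). Containment (⊆): since 2 | 74 and 2 | 182 (74 = 2·37, 182 = 2·91), every Z-linear combination of 74 and 182 is divisible by 2, so (74, 182) ⊆ (2). Therefore (74, 182) = (2), d = 2.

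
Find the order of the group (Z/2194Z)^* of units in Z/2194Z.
|(Z/2194Z)^*| = 1096

(Z/2194Z)^* consists of the classes a with gcd(a, 2194) = 1, so its order is φ(2194). φ is multiplicative, with φ(p^e) = p^e − p^(e−1). Factorise 2194 = 2 · 1097. Then
  φ(2194) = (2 − 1) · (1097 − 1) = 1 · 1096 = 1096.
Thus |(Z/2194Z)^*| = 1096.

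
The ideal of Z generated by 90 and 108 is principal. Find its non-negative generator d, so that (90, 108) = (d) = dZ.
In the PID Z, (a, b) is generated by gcd(a, b). Compute gcd(108, 90) with the extended Euclidean algorithm, tracking rows (r, s, t) with s·108 + t·90 = r:
  row A: (108, 1, 0)   [1·108 + 0·90 = 108]
  row B: (90, 0, 1)   [0·108 + 1·90 = 90]
  108 = 1·90 + 18   → row C = row A − 1·row B = (18, 1, −1)   [check: 1·108 − 1·90 = 18]
  90 = 5·18 + 0   → remainder 0, stop. gcd = 18 (last nonzero row C).
So gcd(90, 108) = 18, with Bézout identity 1·108 − 1·90 = 18. Containment (⊇): the Bézout identity exhibits 18 as an element of (90, 108), giving (18) ⊆ (90, 108). Containment (⊆): since 18 | 90 and 18 | 108 (90 = 18·5, 108 = 18·6), every Z-linear combination of 90 and 108 is divisible by 18, so (90, 108) ⊆ (18). Therefore (90, 108) = (18), d = 18.

Final answer: (90, 108) = (18); d = 18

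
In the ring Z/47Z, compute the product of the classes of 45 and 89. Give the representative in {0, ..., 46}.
Reduce the factors first: 89 ≡ 42 (mod 47), so 45 · 89 ≡ 45 · 42 (mod 47). 45 · 42 = 1890. Dividing by 47: 1890 = 40·47 + 10. So (45 · 89) mod 47 = 10.

Final answer: 10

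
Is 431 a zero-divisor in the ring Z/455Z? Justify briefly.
NO

gcd(431, 455) = 1, so 431 is a unit in Z/455Z (it has a multiplicative inverse). A unit cannot be a zero-divisor: if 431·b ≡ 0 then multiplying both sides by 431^(−1) gives b ≡ 0. So 431 is not a zero-divisor.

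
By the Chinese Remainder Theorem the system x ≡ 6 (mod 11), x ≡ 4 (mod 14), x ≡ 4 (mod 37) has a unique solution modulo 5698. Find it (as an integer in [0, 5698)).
x ≡ 1040 (mod 5698); the representative in [0, 5698) is 1040

The moduli 11, 14, 37 are pairwise coprime, so by the CRT there is a unique solution mod 11·14·37 = 5698.
Solve by successive substitution. Start with x ≡ 6 (mod 11).
  Combine with x ≡ 4 (mod 14): write x = 6 + 11·t and require 6 + 11·t ≡ 4 (mod 14), i.e. 11·t ≡ 4 − 6 ≡ 12 (mod 14). Since 11^(−1) ≡ 9 (mod 14), t ≡ 9·12 ≡ 10 (mod 14). So x ≡ 6 + 11·10 = 116 (mod 154).
  Combine with x ≡ 4 (mod 37): write x = 116 + 154·t and require 116 + 154·t ≡ 4 (mod 37), i.e. 154·t ≡ 4 − 116 ≡ 36 (mod 37). Since 154^(−1) ≡ 31 (mod 37) (154 ≡ 6 (mod 37)), t ≡ 31·36 ≡ 6 (mod 37). So x ≡ 116 + 154·6 = 1040 (mod 5698).
Unique solution in [0, 5698): x = 1040.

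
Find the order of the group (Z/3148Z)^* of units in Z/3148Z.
(Z/3148Z)^* consists of the classes a with gcd(a, 3148) = 1, so its order is φ(3148). φ is multiplicative, with φ(p^e) = p^e − p^(e−1). Factorise 3148 = 2^2 · 787. Then
  φ(3148) = (2^2 − 2^1) · (787 − 1) = 2 · 786 = 1572.
Thus |(Z/3148Z)^*| = 1572.

Final answer: |(Z/3148Z)^*| = 1572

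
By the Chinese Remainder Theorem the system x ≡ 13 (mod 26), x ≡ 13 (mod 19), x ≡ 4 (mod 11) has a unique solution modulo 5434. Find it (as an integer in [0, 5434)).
The moduli 26, 19, 11 are pairwise coprime, so by the CRT there is a unique solution mod 26·19·11 = 5434.
Solve by successive substitution. Start with x ≡ 13 (mod 26).
  Combine with x ≡ 13 (mod 19): write x = 13 + 26·t and require 13 + 26·t ≡ 13 (mod 19), i.e. 26·t ≡ 13 − 13 ≡ 0 (mod 19). Since 26^(−1) ≡ 11 (mod 19) (26 ≡ 7 (mod 19)), t ≡ 11·0 ≡ 0 (mod 19). So x ≡ 13 + 26·0 = 13 (mod 494).
  Combine with x ≡ 4 (mod 11): write x = 13 + 494·t and require 13 + 494·t ≡ 4 (mod 11), i.e. 494·t ≡ 4 − 13 ≡ 2 (mod 11). Since 494^(−1) ≡ 10 (mod 11) (494 ≡ 10 (mod 11)), t ≡ 10·2 ≡ 9 (mod 11). So x ≡ 13 + 494·9 = 4459 (mod 5434).
Unique solution in [0, 5434): x = 4459.

Final answer: x ≡ 4459 (mod 5434); the representative in [0, 5434) is 4459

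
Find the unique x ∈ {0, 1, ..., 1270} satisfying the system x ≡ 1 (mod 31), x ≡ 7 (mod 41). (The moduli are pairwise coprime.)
x ≡ 745 (mod 1271); the representative in [0, 1271) is 745

The moduli 31, 41 are pairwise coprime, so by the CRT there is a unique solution mod 31·41 = 1271.
Solve by successive substitution. Start with x ≡ 1 (mod 31).
  Combine with x ≡ 7 (mod 41): write x = 1 + 31·t and require 1 + 31·t ≡ 7 (mod 41), i.e. 31·t ≡ 7 − 1 ≡ 6 (mod 41). Since 31^(−1) ≡ 4 (mod 41), t ≡ 4·6 ≡ 24 (mod 41). So x ≡ 1 + 31·24 = 745 (mod 1271).
Unique solution in [0, 1271): x = 745.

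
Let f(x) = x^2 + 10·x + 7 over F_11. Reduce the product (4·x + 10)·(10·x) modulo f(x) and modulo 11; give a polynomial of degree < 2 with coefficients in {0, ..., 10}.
a · b ≡ 8·x + 6 (mod f(x))

Multiply as integer polynomials: a · b = 40·x^2 + 100·x. Reducing coefficients mod 11: a · b ≡ 7·x^2 + x. Now divide by f(x) = x^2 + 10·x + 7 in F_11[x], eliminating the leading term at each step:
  leading term 7·x^2: subtract (7)·f(x) = 7·x^2 + 4·x + 5, leaving 8·x + 6 (coefficients mod 11)
The degree is now < 2, so this is the remainder. Hence a · b ≡ 8·x + 6 in F_11[x]/(f).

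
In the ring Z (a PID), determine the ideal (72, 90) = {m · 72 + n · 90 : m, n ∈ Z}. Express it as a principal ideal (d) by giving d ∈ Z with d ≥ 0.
In the PID Z, (a, b) is generated by gcd(a, b). Compute gcd(90, 72) with the extended Euclidean algorithm, tracking rows (r, s, t) with s·90 + t·72 = r:
  row A: (90, 1, 0)   [1·90 + 0·72 = 90]
  row B: (72, 0, 1)   [0·90 + 1·72 = 72]
  90 = 1·72 + 18   → row C = row A − 1·row B = (18, 1, −1)   [check: 1·90 − 1·72 = 18]
  72 = 4·18 + 0   → remainder 0, stop. gcd = 18 (last nonzero row C).
So gcd(72, 90) = 18, with Bézout identity 1·90 − 1·72 = 18. Containment (⊇): the Bézout identity exhibits 18 as an element of (72, 90), giving (18) ⊆ (72, 90). Containment (⊆): since 18 | 72 and 18 | 90 (72 = 18·4, 90 = 18·5), every Z-linear combination of 72 and 90 is divisible by 18, so (72, 90) ⊆ (18). Therefore (72, 90) = (18), d = 18.

Final answer: (72, 90) = (18); d = 18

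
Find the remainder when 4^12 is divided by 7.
1

Use repeated squaring. Binary(12) = 1100. Walk through the bits of the exponent 12 left-to-right: at each bit after the leading one, square the running value, then multiply by 4 if the bit is 1 (always reducing mod 7):
  bit 1 = 1 (leading): start with 4.
  bit 2 = 1: square 4^2 = 16 ≡ 2; bit is 1, so multiply 2·4 = 8 ≡ 1 (mod 7).
  bit 3 = 0: square 1^2 = 1 (mod 7).
  bit 4 = 0: square 1^2 = 1 (mod 7).
Final value: 4^12 ≡ 1 (mod 7).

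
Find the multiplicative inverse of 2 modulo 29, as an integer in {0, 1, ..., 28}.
2^(−1) ≡ 15 (mod 29)

Apply the extended Euclidean algorithm to (29, 2), tracking rows (r, s, t) with s·29 + t·2 = r. Each division r_prev = q·r_cur + r_new produces the new row as (previous row) − q·(current row):
  row A: (29, 1, 0)   [1·29 + 0·2 = 29]
  row B: (2, 0, 1)   [0·29 + 1·2 = 2]
  29 = 14·2 + 1   → row C = row A − 14·row B = (1, 1, −14)   [check: 1·29 − 14·2 = 1]
  2 = 2·1 + 0   → remainder 0, stop. gcd = 1 (last nonzero row C).
The gcd is 1, so 2 is invertible mod 29. The last nonzero row gives 1·29 − 14·2 = 1, so t = −14. So 2^(−1) ≡ −14 ≡ 15 (mod 29). Verify: 2 · 15 = 30 ≡ 1 (mod 29). ✓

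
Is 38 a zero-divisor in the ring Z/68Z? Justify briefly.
gcd(38, 68) = 2 > 1, so 38 is not a unit in Z/68Z. In Z/nZ every nonzero non-unit is a zero-divisor: explicitly, take b = 68/gcd = 34 ≠ 0 (mod 68); then 38·34 = 1292 = 19·68, i.e. 38·34 ≡ 0 (mod 68). So 38 is a zero-divisor.

Final answer: YES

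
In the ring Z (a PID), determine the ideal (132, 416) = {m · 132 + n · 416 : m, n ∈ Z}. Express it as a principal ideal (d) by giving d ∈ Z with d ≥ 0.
(132, 416) = (4); d = 4

In the PID Z, (a, b) is generated by gcd(a, b). Compute gcd(416, 132) with the extended Euclidean algorithm, tracking rows (r, s, t) with s·416 + t·132 = r:
  row A: (416, 1, 0)   [1·416 + 0·132 = 416]
  row B: (132, 0, 1)   [0·416 + 1·132 = 132]
  416 = 3·132 + 20   → row C = row A − 3·row B = (20, 1, −3)   [check: 1·416 − 3·132 = 20]
  132 = 6·20 + 12   → row D = row B − 6·row C = (12, −6, 19)   [check: −6·416 + 19·132 = 12]
  20 = 1·12 + 8   → row E = row C − 1·row D = (8, 7, −22)   [check: 7·416 − 22·132 = 8]
  12 = 1·8 + 4   → row F = row D − 1·row E = (4, −13, 41)   [check: −13·416 + 41·132 = 4]
  8 = 2·4 + 0   → remainder 0, stop. gcd = 4 (last nonzero row F).
So gcd(132, 416) = 4, with Bézout identity −13·416 + 41·132 = 4. Containment (⊇): the Bézout identity exhibits 4 as an element of (132, 416), giving (4) ⊆ (132, 416). Containment (⊆): since 4 | 132 and 4 | 416 (132 = 4·33, 416 = 4·104), every Z-linear combination of 132 and 416 is divisible by 4, so (132, 416) ⊆ (4). Therefore (132, 416) = (4), d = 4.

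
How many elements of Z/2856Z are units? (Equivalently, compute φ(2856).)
An element a ∈ Z/2856Z is a unit iff gcd(a, 2856) = 1, so the number of units is φ(2856). φ is multiplicative, with φ(p^e) = p^e − p^(e−1). Factorise 2856 = 2^3 · 3 · 7 · 17. Then
  φ(2856) = (2^3 − 2^2) · (3 − 1) · (7 − 1) · (17 − 1) = 4 · 2 · 6 · 16 = 768.

Final answer: Z/2856Z has φ(2856) = 768 units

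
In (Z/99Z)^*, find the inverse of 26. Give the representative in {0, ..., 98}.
26^(−1) ≡ 80 (mod 99)

Apply the extended Euclidean algorithm to (99, 26), tracking rows (r, s, t) with s·99 + t·26 = r. Each division r_prev = q·r_cur + r_new produces the new row as (previous row) − q·(current row):
  row A: (99, 1, 0)   [1·99 + 0·26 = 99]
  row B: (26, 0, 1)   [0·99 + 1·26 = 26]
  99 = 3·26 + 21   → row C = row A − 3·row B = (21, 1, −3)   [check: 1·99 − 3·26 = 21]
  26 = 1·21 + 5   → row D = row B − 1·row C = (5, −1, 4)   [check: −1·99 + 4·26 = 5]
  21 = 4·5 + 1   → row E = row C − 4·row D = (1, 5, −19)   [check: 5·99 − 19·26 = 1]
  5 = 5·1 + 0   → remainder 0, stop. gcd = 1 (last nonzero row E).
The gcd is 1, so 26 is invertible mod 99. The last nonzero row gives 5·99 − 19·26 = 1, so t = −19. So 26^(−1) ≡ −19 ≡ 80 (mod 99). Verify: 26 · 80 = 2080 ≡ 1 (mod 99). ✓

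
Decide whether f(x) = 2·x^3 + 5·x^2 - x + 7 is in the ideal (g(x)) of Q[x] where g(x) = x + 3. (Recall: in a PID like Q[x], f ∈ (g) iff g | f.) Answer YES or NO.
In Q[x] the ideal (g) consists of all multiples of g, so f ∈ (g) iff g | f, i.e. iff the remainder of f on division by g is 0. Divide f by g (g is monic, so eliminate the leading term of the running remainder at each step):
  leading term 2·x^3: subtract (2·x^2)·g(x) = 2·x^3 + 6·x^2, leaving -x^2 - x + 7
  leading term -x^2: subtract (-x)·g(x) = -x^2 - 3·x, leaving 2·x + 7
  leading term 2·x: subtract (2)·g(x) = 2·x + 6, leaving 1
The remainder r(x) = 1 ≠ 0 (and deg r < deg g), so g ∤ f, i.e. f ∉ (g).

Final answer: NO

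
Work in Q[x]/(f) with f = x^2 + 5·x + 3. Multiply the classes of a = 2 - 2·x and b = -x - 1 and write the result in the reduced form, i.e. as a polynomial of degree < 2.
First multiply in Q[x] without reducing: a · b = 2·x^2 - 2. Now divide by f(x) = x^2 + 5·x + 3, eliminating the leading term at each step:
  leading term 2·x^2: subtract (2)·f(x) = 2·x^2 + 10·x + 6, leaving -10·x - 8
The degree is now < 2, so this is the remainder. Hence a · b ≡ -10·x - 8 in Q[x]/(f).

Final answer: a · b ≡ -10·x - 8 (mod f(x))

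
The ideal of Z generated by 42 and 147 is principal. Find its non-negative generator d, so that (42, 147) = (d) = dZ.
(42, 147) = (21); d = 21

In the PID Z, (a, b) is generated by gcd(a, b). Compute gcd(147, 42) with the extended Euclidean algorithm, tracking rows (r, s, t) with s·147 + t·42 = r:
  row A: (147, 1, 0)   [1·147 + 0·42 = 147]
  row B: (42, 0, 1)   [0·147 + 1·42 = 42]
  147 = 3·42 + 21   → row C = row A − 3·row B = (21, 1, −3)   [check: 1·147 − 3·42 = 21]
  42 = 2·21 + 0   → remainder 0, stop. gcd = 21 (last nonzero row C).
So gcd(42, 147) = 21, with Bézout identity 1·147 − 3·42 = 21. Containment (⊇): the Bézout identity exhibits 21 as an element of (42, 147), giving (21) ⊆ (42, 147). Containment (⊆): since 21 | 42 and 21 | 147 (42 = 21·2, 147 = 21·7), every Z-linear combination of 42 and 147 is divisible by 21, so (42, 147) ⊆ (21). Therefore (42, 147) = (21), d = 21.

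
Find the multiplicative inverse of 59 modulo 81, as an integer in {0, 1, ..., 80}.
59^(−1) ≡ 11 (mod 81)

Apply the extended Euclidean algorithm to (81, 59), tracking rows (r, s, t) with s·81 + t·59 = r. Each division r_prev = q·r_cur + r_new produces the new row as (previous row) − q·(current row):
  row A: (81, 1, 0)   [1·81 + 0·59 = 81]
  row B: (59, 0, 1)   [0·81 + 1·59 = 59]
  81 = 1·59 + 22   → row C = row A − 1·row B = (22, 1, −1)   [check: 1·81 − 1·59 = 22]
  59 = 2·22 + 15   → row D = row B − 2·row C = (15, −2, 3)   [check: −2·81 + 3·59 = 15]
  22 = 1·15 + 7   → row E = row C − 1·row D = (7, 3, −4)   [check: 3·81 − 4·59 = 7]
  15 = 2·7 + 1   → row F = row D − 2·row E = (1, −8, 11)   [check: −8·81 + 11·59 = 1]
  7 = 7·1 + 0   → remainder 0, stop. gcd = 1 (last nonzero row F).
The gcd is 1, so 59 is invertible mod 81. The last nonzero row gives −8·81 + 11·59 = 1, so t = 11. So 59^(−1) ≡ 11 (mod 81). Verify: 59 · 11 = 649 ≡ 1 (mod 81). ✓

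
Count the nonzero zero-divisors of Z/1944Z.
In Z/1944Z each nonzero element is either a unit (gcd with 1944 is 1) or a zero-divisor (gcd > 1). The number of units is φ(1944): factorise 1944 = 2^3 · 3^5, so φ(1944) = (2^3 − 2^2) · (3^5 − 3^4) = 4 · 162 = 648. The nonzero elements number 1944 − 1 = 1943. Hence the nonzero zero-divisors number 1943 − 648 = 1295.

Final answer: Z/1944Z has 1295 nonzero zero-divisors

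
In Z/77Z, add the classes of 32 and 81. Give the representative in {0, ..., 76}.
36

Reduce the summands first: 81 ≡ 4 (mod 77), so 32 + 81 ≡ 32 + 4 (mod 77). 32 + 4 = 36; 36 = 0·77 + 36, so (32 + 81) mod 77 = 36.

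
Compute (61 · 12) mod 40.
12

Reduce the factors first: 61 ≡ 21 (mod 40), so 61 · 12 ≡ 21 · 12 (mod 40). 21 · 12 = 252. Dividing by 40: 252 = 6·40 + 12. So (61 · 12) mod 40 = 12.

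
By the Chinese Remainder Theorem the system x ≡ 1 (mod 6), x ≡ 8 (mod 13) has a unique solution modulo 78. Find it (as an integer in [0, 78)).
x ≡ 73 (mod 78); the representative in [0, 78) is 73

The moduli 6, 13 are pairwise coprime, so by the CRT there is a unique solution mod 6·13 = 78.
Solve by successive substitution. Start with x ≡ 1 (mod 6).
  Combine with x ≡ 8 (mod 13): write x = 1 + 6·t and require 1 + 6·t ≡ 8 (mod 13), i.e. 6·t ≡ 8 − 1 ≡ 7 (mod 13). Since 6^(−1) ≡ 11 (mod 13), t ≡ 11·7 ≡ 12 (mod 13). So x ≡ 1 + 6·12 = 73 (mod 78).
Unique solution in [0, 78): x = 73.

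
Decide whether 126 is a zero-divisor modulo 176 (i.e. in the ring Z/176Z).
YES

gcd(126, 176) = 2 > 1, so 126 is not a unit in Z/176Z. In Z/nZ every nonzero non-unit is a zero-divisor: explicitly, take b = 176/gcd = 88 ≠ 0 (mod 176); then 126·88 = 11088 = 63·176, i.e. 126·88 ≡ 0 (mod 176). So 126 is a zero-divisor.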